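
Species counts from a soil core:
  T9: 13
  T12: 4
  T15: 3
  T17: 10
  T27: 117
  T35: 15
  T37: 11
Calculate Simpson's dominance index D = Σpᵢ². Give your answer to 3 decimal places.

Total N = 13+4+3+10+117+15+11 = 173, so the proportions are 0.07514, 0.02312, 0.01734, 0.0578, 0.6763, 0.08671, 0.06358 (working shown to 5 dp, full precision carried).
D = 0.07514² + 0.02312² + 0.01734² + 0.0578² + 0.6763² + 0.08671² + 0.06358² = 0.00565 + 0.00053 + 0.00030 + 0.00334 + 0.45738 + 0.00752 + 0.00404 = 0.47877.
To 3 decimal places, D = 0.479.

0.479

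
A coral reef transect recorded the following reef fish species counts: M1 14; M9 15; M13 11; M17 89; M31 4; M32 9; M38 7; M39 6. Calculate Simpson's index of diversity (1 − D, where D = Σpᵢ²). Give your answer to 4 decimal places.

0.6402

Total N = 14+15+11+89+4+9+7+6 = 155, so the proportions are 0.090323, 0.096774, 0.070968, 0.574194, 0.025806, 0.058065, 0.045161, 0.03871 (working shown to 6 dp, full precision carried).
D = 0.090323² + 0.096774² + 0.070968² + 0.574194² + 0.025806² + 0.058065² + 0.045161² + 0.03871² = 0.008158 + 0.009365 + 0.005036 + 0.329698 + 0.000666 + 0.003371 + 0.002040 + 0.001498 = 0.359834.
So 1 − D = 0.640166, i.e. 0.6402 to 4 decimal places.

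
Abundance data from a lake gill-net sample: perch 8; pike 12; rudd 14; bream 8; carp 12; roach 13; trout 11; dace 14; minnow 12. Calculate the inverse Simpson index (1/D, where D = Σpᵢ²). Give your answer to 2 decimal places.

8.71

Total N = 8+12+14+8+12+13+11+14+12 = 104, so the proportions are 0.076923, 0.115385, 0.134615, 0.076923, 0.115385, 0.125, 0.105769, 0.134615, 0.115385 (working shown to 6 dp, full precision carried).
D = 0.076923² + 0.115385² + 0.134615² + 0.076923² + 0.115385² + 0.125² + 0.105769² + 0.134615² + 0.115385² = 0.005917 + 0.013314 + 0.018121 + 0.005917 + 0.013314 + 0.015625 + 0.011187 + 0.018121 + 0.013314 = 0.114830.
So 1/D = 8.7085, i.e. 8.71 to 2 decimal places.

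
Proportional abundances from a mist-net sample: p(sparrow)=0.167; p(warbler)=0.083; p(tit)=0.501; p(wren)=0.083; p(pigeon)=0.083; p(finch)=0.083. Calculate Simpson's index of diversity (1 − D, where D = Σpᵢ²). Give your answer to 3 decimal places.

D = 0.167² + 0.083² + 0.501² + 0.083² + 0.083² + 0.083² = 0.02789 + 0.00689 + 0.25100 + 0.00689 + 0.00689 + 0.00689 = 0.30645 (working shown to 5 dp, full precision carried).
So 1 − D = 0.69355, i.e. 0.694 to 3 decimal places.

0.694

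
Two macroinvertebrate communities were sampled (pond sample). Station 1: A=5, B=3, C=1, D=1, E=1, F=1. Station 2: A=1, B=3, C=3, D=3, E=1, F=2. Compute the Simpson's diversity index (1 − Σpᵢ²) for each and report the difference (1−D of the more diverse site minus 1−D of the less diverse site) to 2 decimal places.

Station 1: N=12, proportions 0.4167, 0.25, 0.0833, 0.0833, 0.0833, 0.0833, giving 1−D = 0.7361 (working shown to 4 dp, full precision carried).
Station 2: N=13, proportions 0.0769, 0.2308, 0.2308, 0.2308, 0.0769, 0.1538, giving 1−D = 0.8047.
Difference = |0.7361 − 0.8047| = 0.0686, i.e. 0.07 to 2 decimal places.

0.07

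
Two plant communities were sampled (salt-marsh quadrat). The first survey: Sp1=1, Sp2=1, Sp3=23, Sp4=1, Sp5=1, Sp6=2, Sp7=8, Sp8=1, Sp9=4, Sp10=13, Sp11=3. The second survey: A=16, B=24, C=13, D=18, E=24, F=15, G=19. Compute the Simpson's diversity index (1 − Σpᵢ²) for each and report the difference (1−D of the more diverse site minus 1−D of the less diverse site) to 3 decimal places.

The first survey: N=58, proportions 0.01724, 0.01724, 0.39655, 0.01724, 0.01724, 0.03448, 0.13793, 0.01724, 0.06897, 0.22414, 0.05172, giving 1−D = 0.76338 (working shown to 5 dp, full precision carried).
The second survey: N=129, proportions 0.12403, 0.18605, 0.10078, 0.13953, 0.18605, 0.11628, 0.14729, giving 1−D = 0.85055.
Difference = |0.76338 − 0.85055| = 0.08717, i.e. 0.087 to 3 decimal places.

0.087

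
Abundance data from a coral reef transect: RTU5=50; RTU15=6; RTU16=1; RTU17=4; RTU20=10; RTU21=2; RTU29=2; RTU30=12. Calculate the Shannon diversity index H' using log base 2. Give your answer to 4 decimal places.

2.0068

Total N = 50+6+1+4+10+2+2+12 = 87, so the proportions are 0.574713, 0.068966, 0.011494, 0.045977, 0.114943, 0.022989, 0.022989, 0.137931 (working shown to 6 dp, full precision carried).
Each pᵢ log₂ pᵢ term: 0.574713×(-0.799087)=-0.459246, 0.068966×(-3.857981)=-0.266068, 0.011494×(-6.442943)=-0.074057, 0.045977×(-4.442943)=-0.204273, 0.114943×(-3.121015)=-0.358737, 0.022989×(-5.442943)=-0.125125, 0.022989×(-5.442943)=-0.125125, 0.137931×(-2.857981)=-0.394204.
Sum = -2.006835, so H' = 2.0068.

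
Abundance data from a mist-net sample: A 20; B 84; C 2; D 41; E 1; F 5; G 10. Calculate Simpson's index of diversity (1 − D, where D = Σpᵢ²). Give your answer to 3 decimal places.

0.651

Total N = 20+84+2+41+1+5+10 = 163, so the proportions are 0.1227, 0.51534, 0.01227, 0.25153, 0.00613, 0.03067, 0.06135 (working shown to 5 dp, full precision carried).
D = 0.1227² + 0.51534² + 0.01227² + 0.25153² + 0.00613² + 0.03067² + 0.06135² = 0.01506 + 0.26557 + 0.00015 + 0.06327 + 0.00004 + 0.00094 + 0.00376 = 0.34879.
So 1 − D = 0.65121, i.e. 0.651 to 3 decimal places.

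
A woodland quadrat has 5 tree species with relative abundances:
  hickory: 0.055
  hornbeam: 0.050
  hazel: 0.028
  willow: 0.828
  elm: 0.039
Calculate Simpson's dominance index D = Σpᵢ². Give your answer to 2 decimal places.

D = 0.055² + 0.05² + 0.028² + 0.828² + 0.039² = 0.0030 + 0.0025 + 0.0008 + 0.6856 + 0.0015 = 0.6934 (working shown to 4 dp, full precision carried).
To 2 decimal places, D = 0.69.

0.69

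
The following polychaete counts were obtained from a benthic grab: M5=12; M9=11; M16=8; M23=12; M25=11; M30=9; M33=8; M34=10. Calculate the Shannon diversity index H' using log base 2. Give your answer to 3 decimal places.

2.983

Total N = 12+11+8+12+11+9+8+10 = 81, so the proportions are 0.14815, 0.1358, 0.09877, 0.14815, 0.1358, 0.11111, 0.09877, 0.12346 (working shown to 5 dp, full precision carried).
Each pᵢ log₂ pᵢ term: 0.14815×(-2.75489)=-0.40813, 0.1358×(-2.88042)=-0.39117, 0.09877×(-3.33985)=-0.32986, 0.14815×(-2.75489)=-0.40813, 0.1358×(-2.88042)=-0.39117, 0.11111×(-3.16993)=-0.35221, 0.09877×(-3.33985)=-0.32986, 0.12346×(-3.01792)=-0.37258.
Sum = -2.98312, so H' = 2.983.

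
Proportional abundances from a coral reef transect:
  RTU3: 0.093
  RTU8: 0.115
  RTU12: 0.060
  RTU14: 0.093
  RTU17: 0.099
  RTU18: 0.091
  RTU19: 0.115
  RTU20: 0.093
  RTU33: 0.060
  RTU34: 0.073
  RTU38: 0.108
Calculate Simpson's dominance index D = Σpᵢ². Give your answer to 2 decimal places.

0.09

D = 0.093² + 0.115² + 0.06² + 0.093² + 0.099² + 0.091² + 0.115² + 0.093² + 0.06² + 0.073² + 0.108² = 0.0086 + 0.0132 + 0.0036 + 0.0086 + 0.0098 + 0.0083 + 0.0132 + 0.0086 + 0.0036 + 0.0053 + 0.0117 = 0.0947 (working shown to 4 dp, full precision carried).
To 2 decimal places, D = 0.09.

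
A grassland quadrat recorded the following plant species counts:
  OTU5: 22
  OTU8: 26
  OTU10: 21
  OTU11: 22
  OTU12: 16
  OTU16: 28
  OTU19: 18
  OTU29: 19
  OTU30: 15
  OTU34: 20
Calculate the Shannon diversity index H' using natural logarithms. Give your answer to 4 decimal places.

2.2853

Total N = 22+26+21+22+16+28+18+19+15+20 = 207, so the proportions are 0.10628, 0.125604, 0.101449, 0.10628, 0.077295, 0.135266, 0.086957, 0.091787, 0.072464, 0.096618 (working shown to 6 dp, full precision carried).
Each pᵢ ln pᵢ term: 0.10628×(-2.241676)=-0.238246, 0.125604×(-2.074622)=-0.260581, 0.101449×(-2.288196)=-0.232136, 0.10628×(-2.241676)=-0.238246, 0.077295×(-2.560130)=-0.197884, 0.135266×(-2.000514)=-0.270601, 0.086957×(-2.442347)=-0.212378, 0.091787×(-2.388280)=-0.219214, 0.072464×(-2.624669)=-0.190193, 0.096618×(-2.336987)=-0.225796.
Sum = -2.285275, so H' = 2.2853.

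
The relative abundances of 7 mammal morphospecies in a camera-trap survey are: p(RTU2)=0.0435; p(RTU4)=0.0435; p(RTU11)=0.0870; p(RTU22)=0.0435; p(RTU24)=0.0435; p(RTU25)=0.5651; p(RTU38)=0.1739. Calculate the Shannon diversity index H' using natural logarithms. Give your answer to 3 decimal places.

1.385

Each pᵢ ln pᵢ term (working shown to 5 dp, full precision carried): 0.0435×(-3.13499)=-0.13637, 0.0435×(-3.13499)=-0.13637, 0.087×(-2.44185)=-0.21244, 0.0435×(-3.13499)=-0.13637, 0.0435×(-3.13499)=-0.13637, 0.5651×(-0.57075)=-0.32253, 0.1739×(-1.74927)=-0.30420.
Sum = -1.38466, so H' = 1.385.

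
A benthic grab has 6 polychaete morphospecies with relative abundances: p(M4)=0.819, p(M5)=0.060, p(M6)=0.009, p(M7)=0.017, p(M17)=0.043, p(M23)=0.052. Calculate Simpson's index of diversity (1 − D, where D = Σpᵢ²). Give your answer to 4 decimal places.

0.3207

D = 0.819² + 0.06² + 0.009² + 0.017² + 0.043² + 0.052² = 0.670761 + 0.003600 + 0.000081 + 0.000289 + 0.001849 + 0.002704 = 0.679284 (working shown to 6 dp, full precision carried).
So 1 − D = 0.320716, i.e. 0.3207 to 4 decimal places.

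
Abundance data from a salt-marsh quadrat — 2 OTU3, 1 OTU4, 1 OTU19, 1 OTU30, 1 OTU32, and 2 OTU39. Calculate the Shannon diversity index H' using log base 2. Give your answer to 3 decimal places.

2.500

Total N = 2+1+1+1+1+2 = 8, so the proportions are 0.25, 0.125, 0.125, 0.125, 0.125, 0.25 (working shown to 5 dp, full precision carried).
Each pᵢ log₂ pᵢ term: 0.25×(-2.00000)=-0.50000, 0.125×(-3.00000)=-0.37500, 0.125×(-3.00000)=-0.37500, 0.125×(-3.00000)=-0.37500, 0.125×(-3.00000)=-0.37500, 0.25×(-2.00000)=-0.50000.
Sum = -2.50000, so H' = 2.500.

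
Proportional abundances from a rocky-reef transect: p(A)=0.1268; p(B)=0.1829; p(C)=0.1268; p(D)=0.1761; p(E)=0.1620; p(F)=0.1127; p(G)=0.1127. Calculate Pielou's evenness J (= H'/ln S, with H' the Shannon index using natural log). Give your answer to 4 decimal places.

0.9904

H' = −Σ pᵢ ln pᵢ = −((-0.261860) + (-0.310713) + (-0.261860) + (-0.305833) + (-0.294866) + (-0.246027) + (-0.246027)) = 1.927187 (working shown to 6 dp, full precision carried).
With S = 7 species, ln S = 1.945910, so J = 1.927187/1.945910 = 0.990378, i.e. 0.9904 to 4 decimal places.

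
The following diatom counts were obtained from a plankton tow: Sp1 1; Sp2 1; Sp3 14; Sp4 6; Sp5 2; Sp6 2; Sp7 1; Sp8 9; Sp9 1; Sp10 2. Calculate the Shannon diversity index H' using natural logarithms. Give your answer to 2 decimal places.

1.83

Total N = 1+1+14+6+2+2+1+9+1+2 = 39, so the proportions are 0.0256, 0.0256, 0.359, 0.1538, 0.0513, 0.0513, 0.0256, 0.2308, 0.0256, 0.0513 (working shown to 4 dp, full precision carried).
Each pᵢ ln pᵢ term: 0.0256×(-3.6636)=-0.0939, 0.0256×(-3.6636)=-0.0939, 0.359×(-1.0245)=-0.3678, 0.1538×(-1.8718)=-0.2880, 0.0513×(-2.9704)=-0.1523, 0.0513×(-2.9704)=-0.1523, 0.0256×(-3.6636)=-0.0939, 0.2308×(-1.4663)=-0.3384, 0.0256×(-3.6636)=-0.0939, 0.0513×(-2.9704)=-0.1523.
Sum = -1.8269, so H' = 1.83.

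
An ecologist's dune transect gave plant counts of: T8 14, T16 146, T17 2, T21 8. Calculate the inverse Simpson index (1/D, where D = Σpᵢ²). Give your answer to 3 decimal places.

1.339

Total N = 14+146+2+8 = 170, so the proportions are 0.082353, 0.858824, 0.011765, 0.047059 (working shown to 6 dp, full precision carried).
D = 0.082353² + 0.858824² + 0.011765² + 0.047059² = 0.006782 + 0.737578 + 0.000138 + 0.002215 = 0.746713.
So 1/D = 1.33920, i.e. 1.339 to 3 decimal places.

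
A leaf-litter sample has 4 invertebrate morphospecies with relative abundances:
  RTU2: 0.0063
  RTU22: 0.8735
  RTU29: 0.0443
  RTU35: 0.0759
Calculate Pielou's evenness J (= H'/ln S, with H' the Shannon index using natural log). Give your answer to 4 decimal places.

0.3490

H' = −Σ pᵢ ln pᵢ = −((-0.031923) + (-0.118138) + (-0.138073) + (-0.195696)) = 0.483831 (working shown to 6 dp, full precision carried).
With S = 4 species, ln S = 1.386294, so J = 0.483831/1.386294 = 0.349010, i.e. 0.3490 to 4 decimal places.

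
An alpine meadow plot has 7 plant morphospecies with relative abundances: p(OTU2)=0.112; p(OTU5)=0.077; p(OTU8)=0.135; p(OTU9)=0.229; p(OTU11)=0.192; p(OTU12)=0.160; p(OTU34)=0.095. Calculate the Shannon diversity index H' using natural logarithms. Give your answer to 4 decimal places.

1.8842

Each pᵢ ln pᵢ term (working shown to 6 dp, full precision carried): 0.112×(-2.189256)=-0.245197, 0.077×(-2.563950)=-0.197424, 0.135×(-2.002481)=-0.270335, 0.229×(-1.474033)=-0.337554, 0.192×(-1.650260)=-0.316850, 0.16×(-1.832581)=-0.293213, 0.095×(-2.353878)=-0.223618.
Sum = -1.884191, so H' = 1.8842.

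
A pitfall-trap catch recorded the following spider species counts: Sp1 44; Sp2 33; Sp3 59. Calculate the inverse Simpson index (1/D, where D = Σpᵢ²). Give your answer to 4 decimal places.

2.8429

Total N = 44+33+59 = 136, so the proportions are 0.3235294, 0.2426471, 0.4338235 (working shown to 7 dp, full precision carried).
D = 0.3235294² + 0.2426471² + 0.4338235² = 0.1046713 + 0.0588776 + 0.1882029 = 0.3517517.
So 1/D = 2.842914, i.e. 2.8429 to 4 decimal places.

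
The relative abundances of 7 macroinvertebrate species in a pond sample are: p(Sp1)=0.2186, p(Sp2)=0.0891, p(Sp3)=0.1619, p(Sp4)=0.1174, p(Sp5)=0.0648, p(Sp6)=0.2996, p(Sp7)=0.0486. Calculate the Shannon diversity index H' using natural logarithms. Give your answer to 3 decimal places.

1.780

Each pᵢ ln pᵢ term (working shown to 6 dp, full precision carried): 0.2186×(-1.520512)=-0.332384, 0.0891×(-2.417996)=-0.215443, 0.1619×(-1.820776)=-0.294784, 0.1174×(-2.142168)=-0.251491, 0.0648×(-2.736450)=-0.177322, 0.2996×(-1.205307)=-0.361110, 0.0486×(-3.024132)=-0.146973.
Sum = -1.779506, so H' = 1.780.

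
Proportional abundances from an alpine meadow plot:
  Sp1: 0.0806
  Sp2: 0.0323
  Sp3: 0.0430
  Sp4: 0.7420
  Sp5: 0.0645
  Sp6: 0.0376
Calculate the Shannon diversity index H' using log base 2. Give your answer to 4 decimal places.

1.4005

Each pᵢ log₂ pᵢ term (working shown to 6 dp, full precision carried): 0.0806×(-3.633076)=-0.292826, 0.0323×(-4.952322)=-0.159960, 0.043×(-4.539520)=-0.195199, 0.742×(-0.430509)=-0.319438, 0.0645×(-3.954557)=-0.255069, 0.0376×(-4.733124)=-0.177965.
Sum = -1.400457, so H' = 1.4005.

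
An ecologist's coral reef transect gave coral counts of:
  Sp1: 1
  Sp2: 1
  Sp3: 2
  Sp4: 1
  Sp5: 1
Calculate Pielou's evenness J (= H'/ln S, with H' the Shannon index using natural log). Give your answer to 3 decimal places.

Total N = 1+1+2+1+1 = 6, so the proportions are 0.16667, 0.16667, 0.33333, 0.16667, 0.16667 (working shown to 5 dp, full precision carried).
H' = −Σ pᵢ ln pᵢ = −((-0.29863) + (-0.29863) + (-0.36620) + (-0.29863) + (-0.29863)) = 1.56071.
With S = 5 species, ln S = 1.60944, so J = 1.56071/1.60944 = 0.96972, i.e. 0.970 to 3 decimal places.

0.970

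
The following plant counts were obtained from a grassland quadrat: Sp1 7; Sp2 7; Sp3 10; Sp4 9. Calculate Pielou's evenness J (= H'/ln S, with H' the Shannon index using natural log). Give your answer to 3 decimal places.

0.991

Total N = 7+7+10+9 = 33, so the proportions are 0.21212, 0.21212, 0.30303, 0.27273 (working shown to 5 dp, full precision carried).
H' = −Σ pᵢ ln pᵢ = −((-0.32891) + (-0.32891) + (-0.36179) + (-0.35435)) = 1.37397.
With S = 4 species, ln S = 1.38629, so J = 1.37397/1.38629 = 0.99111, i.e. 0.991 to 3 decimal places.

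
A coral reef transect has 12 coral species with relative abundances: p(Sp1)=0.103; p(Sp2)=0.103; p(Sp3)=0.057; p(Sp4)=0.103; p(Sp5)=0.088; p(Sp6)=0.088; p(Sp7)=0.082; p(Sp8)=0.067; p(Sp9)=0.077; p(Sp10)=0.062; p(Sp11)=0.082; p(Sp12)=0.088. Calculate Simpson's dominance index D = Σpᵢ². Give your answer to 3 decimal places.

D = 0.103² + 0.103² + 0.057² + 0.103² + 0.088² + 0.088² + 0.082² + 0.067² + 0.077² + 0.062² + 0.082² + 0.088² = 0.01061 + 0.01061 + 0.00325 + 0.01061 + 0.00774 + 0.00774 + 0.00672 + 0.00449 + 0.00593 + 0.00384 + 0.00672 + 0.00774 = 0.08602 (working shown to 5 dp, full precision carried).
To 3 decimal places, D = 0.086.

0.086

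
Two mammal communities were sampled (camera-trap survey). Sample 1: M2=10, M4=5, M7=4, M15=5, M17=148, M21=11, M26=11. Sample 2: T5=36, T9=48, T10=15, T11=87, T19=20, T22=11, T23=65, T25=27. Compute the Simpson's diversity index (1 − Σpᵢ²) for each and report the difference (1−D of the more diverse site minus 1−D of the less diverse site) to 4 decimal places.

0.4162

Sample 1: N=194, proportions 0.051546, 0.025773, 0.020619, 0.025773, 0.762887, 0.056701, 0.056701, giving 1−D = 0.407163 (working shown to 6 dp, full precision carried).
Sample 2: N=309, proportions 0.116505, 0.15534, 0.048544, 0.281553, 0.064725, 0.035599, 0.210356, 0.087379, giving 1−D = 0.823326.
Difference = |0.407163 − 0.823326| = 0.416163, i.e. 0.4162 to 4 decimal places.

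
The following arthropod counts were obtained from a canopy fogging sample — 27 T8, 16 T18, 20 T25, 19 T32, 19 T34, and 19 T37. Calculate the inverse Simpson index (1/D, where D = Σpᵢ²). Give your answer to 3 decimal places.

5.835

Total N = 27+16+20+19+19+19 = 120, so the proportions are 0.225, 0.1333333, 0.1666667, 0.1583333, 0.1583333, 0.1583333 (working shown to 7 dp, full precision carried).
D = 0.225² + 0.1333333² + 0.1666667² + 0.1583333² + 0.1583333² + 0.1583333² = 0.0506250 + 0.0177778 + 0.0277778 + 0.0250694 + 0.0250694 + 0.0250694 = 0.1713889.
So 1/D = 5.83468, i.e. 5.835 to 3 decimal places.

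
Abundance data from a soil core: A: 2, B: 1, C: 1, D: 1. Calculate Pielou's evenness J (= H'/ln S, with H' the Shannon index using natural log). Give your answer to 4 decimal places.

0.9610

Total N = 2+1+1+1 = 5, so the proportions are 0.4, 0.2, 0.2, 0.2 (working shown to 6 dp, full precision carried).
H' = −Σ pᵢ ln pᵢ = −((-0.366516) + (-0.321888) + (-0.321888) + (-0.321888)) = 1.332179.
With S = 4 species, ln S = 1.386294, so J = 1.332179/1.386294 = 0.960964, i.e. 0.9610 to 4 decimal places.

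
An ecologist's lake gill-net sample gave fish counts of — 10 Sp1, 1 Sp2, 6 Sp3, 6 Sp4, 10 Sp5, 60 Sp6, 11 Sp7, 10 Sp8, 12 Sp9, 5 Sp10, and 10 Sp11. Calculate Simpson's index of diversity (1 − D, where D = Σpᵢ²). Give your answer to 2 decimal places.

0.78

Total N = 10+1+6+6+10+60+11+10+12+5+10 = 141, so the proportions are 0.0709, 0.0071, 0.0426, 0.0426, 0.0709, 0.4255, 0.078, 0.0709, 0.0851, 0.0355, 0.0709 (working shown to 4 dp, full precision carried).
D = 0.0709² + 0.0071² + 0.0426² + 0.0426² + 0.0709² + 0.4255² + 0.078² + 0.0709² + 0.0851² + 0.0355² + 0.0709² = 0.0050 + 0.0001 + 0.0018 + 0.0018 + 0.0050 + 0.1811 + 0.0061 + 0.0050 + 0.0072 + 0.0013 + 0.0050 = 0.2195.
So 1 − D = 0.7805, i.e. 0.78 to 2 decimal places.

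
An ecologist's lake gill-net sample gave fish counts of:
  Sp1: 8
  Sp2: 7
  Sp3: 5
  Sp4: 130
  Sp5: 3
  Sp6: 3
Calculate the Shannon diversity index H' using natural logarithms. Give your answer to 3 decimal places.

0.706

Total N = 8+7+5+130+3+3 = 156, so the proportions are 0.05128, 0.04487, 0.03205, 0.83333, 0.01923, 0.01923 (working shown to 5 dp, full precision carried).
Each pᵢ ln pᵢ term: 0.05128×(-2.97041)=-0.15233, 0.04487×(-3.10395)=-0.13928, 0.03205×(-3.44042)=-0.11027, 0.83333×(-0.18232)=-0.15193, 0.01923×(-3.95124)=-0.07599, 0.01923×(-3.95124)=-0.07599.
Sum = -0.70578, so H' = 0.706.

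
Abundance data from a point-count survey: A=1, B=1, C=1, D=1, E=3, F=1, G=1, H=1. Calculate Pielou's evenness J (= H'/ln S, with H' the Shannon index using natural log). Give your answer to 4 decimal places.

0.9488

Total N = 1+1+1+1+3+1+1+1 = 10, so the proportions are 0.1, 0.1, 0.1, 0.1, 0.3, 0.1, 0.1, 0.1 (working shown to 6 dp, full precision carried).
H' = −Σ pᵢ ln pᵢ = −((-0.230259) + (-0.230259) + (-0.230259) + (-0.230259) + (-0.361192) + (-0.230259) + (-0.230259) + (-0.230259)) = 1.973001.
With S = 8 species, ln S = 2.079442, so J = 1.973001/2.079442 = 0.948813, i.e. 0.9488 to 4 decimal places.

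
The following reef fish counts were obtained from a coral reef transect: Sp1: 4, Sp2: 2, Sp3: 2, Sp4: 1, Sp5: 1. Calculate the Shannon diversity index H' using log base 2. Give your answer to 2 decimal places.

Total N = 4+2+2+1+1 = 10, so the proportions are 0.4, 0.2, 0.2, 0.1, 0.1 (working shown to 4 dp, full precision carried).
Each pᵢ log₂ pᵢ term: 0.4×(-1.3219)=-0.5288, 0.2×(-2.3219)=-0.4644, 0.2×(-2.3219)=-0.4644, 0.1×(-3.3219)=-0.3322, 0.1×(-3.3219)=-0.3322.
Sum = -2.1219, so H' = 2.12.

2.12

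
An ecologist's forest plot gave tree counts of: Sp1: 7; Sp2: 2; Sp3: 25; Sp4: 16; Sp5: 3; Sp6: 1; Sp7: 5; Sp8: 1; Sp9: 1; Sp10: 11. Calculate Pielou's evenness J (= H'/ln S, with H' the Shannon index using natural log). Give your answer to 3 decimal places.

0.786

Total N = 7+2+25+16+3+1+5+1+1+11 = 72, so the proportions are 0.09722, 0.02778, 0.34722, 0.22222, 0.04167, 0.01389, 0.06944, 0.01389, 0.01389, 0.15278 (working shown to 5 dp, full precision carried).
H' = −Σ pᵢ ln pᵢ = −((-0.22660) + (-0.09954) + (-0.36729) + (-0.33424) + (-0.13242) + (-0.05940) + (-0.18522) + (-0.05940) + (-0.05940) + (-0.28703)) = 1.81054.
With S = 10 species, ln S = 2.30259, so J = 1.81054/2.30259 = 0.78631, i.e. 0.786 to 3 decimal places.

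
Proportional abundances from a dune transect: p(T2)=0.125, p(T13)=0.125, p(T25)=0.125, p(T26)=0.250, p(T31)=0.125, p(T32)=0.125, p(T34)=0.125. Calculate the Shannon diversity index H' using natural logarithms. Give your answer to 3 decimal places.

1.906

Each pᵢ ln pᵢ term (working shown to 5 dp, full precision carried): 0.125×(-2.07944)=-0.25993, 0.125×(-2.07944)=-0.25993, 0.125×(-2.07944)=-0.25993, 0.25×(-1.38629)=-0.34657, 0.125×(-2.07944)=-0.25993, 0.125×(-2.07944)=-0.25993, 0.125×(-2.07944)=-0.25993.
Sum = -1.90615, so H' = 1.906.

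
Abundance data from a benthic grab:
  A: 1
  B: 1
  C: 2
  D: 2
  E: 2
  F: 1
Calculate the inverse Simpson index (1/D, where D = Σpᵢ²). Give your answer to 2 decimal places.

Total N = 1+1+2+2+2+1 = 9, so the proportions are 0.111111, 0.111111, 0.222222, 0.222222, 0.222222, 0.111111 (working shown to 6 dp, full precision carried).
D = 0.111111² + 0.111111² + 0.222222² + 0.222222² + 0.222222² + 0.111111² = 0.012346 + 0.012346 + 0.049383 + 0.049383 + 0.049383 + 0.012346 = 0.185185.
So 1/D = 5.4000, i.e. 5.40 to 2 decimal places.

5.40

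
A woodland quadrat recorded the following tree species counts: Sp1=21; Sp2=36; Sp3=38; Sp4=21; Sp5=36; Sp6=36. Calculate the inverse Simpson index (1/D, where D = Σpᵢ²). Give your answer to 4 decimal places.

5.6878

Total N = 21+36+38+21+36+36 = 188, so the proportions are 0.11170213, 0.19148936, 0.20212766, 0.11170213, 0.19148936, 0.19148936 (working shown to 8 dp, full precision carried).
D = 0.11170213² + 0.19148936² + 0.20212766² + 0.11170213² + 0.19148936² + 0.19148936² = 0.01247737 + 0.03666818 + 0.04085559 + 0.01247737 + 0.03666818 + 0.03666818 = 0.17581485.
So 1/D = 5.687802, i.e. 5.6878 to 4 decimal places.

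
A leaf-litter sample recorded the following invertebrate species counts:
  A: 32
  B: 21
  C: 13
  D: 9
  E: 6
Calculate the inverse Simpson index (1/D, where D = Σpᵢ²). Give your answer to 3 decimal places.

Total N = 32+21+13+9+6 = 81, so the proportions are 0.3950617, 0.2592593, 0.1604938, 0.1111111, 0.0740741 (working shown to 7 dp, full precision carried).
D = 0.3950617² + 0.2592593² + 0.1604938² + 0.1111111² + 0.0740741² = 0.1560738 + 0.0672154 + 0.0257583 + 0.0123457 + 0.0054870 = 0.2668800.
So 1/D = 3.74700, i.e. 3.747 to 3 decimal places.

3.747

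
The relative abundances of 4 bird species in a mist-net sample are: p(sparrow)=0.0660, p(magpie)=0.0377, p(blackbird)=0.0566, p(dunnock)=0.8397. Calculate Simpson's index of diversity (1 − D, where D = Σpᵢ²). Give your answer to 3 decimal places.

D = 0.066² + 0.0377² + 0.0566² + 0.8397² = 0.00436 + 0.00142 + 0.00320 + 0.70510 = 0.71408 (working shown to 5 dp, full precision carried).
So 1 − D = 0.28592, i.e. 0.286 to 3 decimal places.

0.286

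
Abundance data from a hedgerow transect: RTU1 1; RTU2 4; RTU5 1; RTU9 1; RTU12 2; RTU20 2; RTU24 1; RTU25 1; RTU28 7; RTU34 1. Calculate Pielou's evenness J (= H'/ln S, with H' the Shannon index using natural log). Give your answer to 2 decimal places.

0.87

Total N = 1+4+1+1+2+2+1+1+7+1 = 21, so the proportions are 0.0476, 0.1905, 0.0476, 0.0476, 0.0952, 0.0952, 0.0476, 0.0476, 0.3333, 0.0476 (working shown to 4 dp, full precision carried).
H' = −Σ pᵢ ln pᵢ = −((-0.1450) + (-0.3159) + (-0.1450) + (-0.1450) + (-0.2239) + (-0.2239) + (-0.1450) + (-0.1450) + (-0.3662) + (-0.1450)) = 1.9998.
With S = 10 species, ln S = 2.3026, so J = 1.9998/2.3026 = 0.8685, i.e. 0.87 to 2 decimal places.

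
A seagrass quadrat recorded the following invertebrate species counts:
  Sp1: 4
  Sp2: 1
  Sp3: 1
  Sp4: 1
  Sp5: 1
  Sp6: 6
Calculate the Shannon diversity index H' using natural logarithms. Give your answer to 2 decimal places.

1.48

Total N = 4+1+1+1+1+6 = 14, so the proportions are 0.2857, 0.0714, 0.0714, 0.0714, 0.0714, 0.4286 (working shown to 4 dp, full precision carried).
Each pᵢ ln pᵢ term: 0.2857×(-1.2528)=-0.3579, 0.0714×(-2.6391)=-0.1885, 0.0714×(-2.6391)=-0.1885, 0.0714×(-2.6391)=-0.1885, 0.0714×(-2.6391)=-0.1885, 0.4286×(-0.8473)=-0.3631.
Sum = -1.4751, so H' = 1.48.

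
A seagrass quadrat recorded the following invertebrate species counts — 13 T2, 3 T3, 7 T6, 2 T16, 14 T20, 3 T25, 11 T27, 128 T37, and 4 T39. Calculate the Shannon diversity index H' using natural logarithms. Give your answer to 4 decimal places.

1.1940

Total N = 13+3+7+2+14+3+11+128+4 = 185, so the proportions are 0.07027, 0.016216, 0.037838, 0.010811, 0.075676, 0.016216, 0.059459, 0.691892, 0.021622 (working shown to 6 dp, full precision carried).
Each pᵢ ln pᵢ term: 0.07027×(-2.655406)=-0.186596, 0.016216×(-4.121744)=-0.066839, 0.037838×(-3.274446)=-0.123898, 0.010811×(-4.527209)=-0.048943, 0.075676×(-2.581298)=-0.195342, 0.016216×(-4.121744)=-0.066839, 0.059459×(-2.822461)=-0.167822, 0.691892×(-0.368326)=-0.254841, 0.021622×(-3.834061)=-0.082899.
Sum = -1.194019, so H' = 1.1940.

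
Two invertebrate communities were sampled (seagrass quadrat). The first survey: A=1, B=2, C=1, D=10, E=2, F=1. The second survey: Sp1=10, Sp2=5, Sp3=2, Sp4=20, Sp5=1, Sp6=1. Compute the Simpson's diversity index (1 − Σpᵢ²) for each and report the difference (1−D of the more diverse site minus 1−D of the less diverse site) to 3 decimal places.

0.035

The first survey: N=17, proportions 0.05882, 0.11765, 0.05882, 0.58824, 0.11765, 0.05882, giving 1−D = 0.61592 (working shown to 5 dp, full precision carried).
The second survey: N=39, proportions 0.25641, 0.12821, 0.05128, 0.51282, 0.02564, 0.02564, giving 1−D = 0.65089.
Difference = |0.61592 − 0.65089| = 0.03497, i.e. 0.035 to 3 decimal places.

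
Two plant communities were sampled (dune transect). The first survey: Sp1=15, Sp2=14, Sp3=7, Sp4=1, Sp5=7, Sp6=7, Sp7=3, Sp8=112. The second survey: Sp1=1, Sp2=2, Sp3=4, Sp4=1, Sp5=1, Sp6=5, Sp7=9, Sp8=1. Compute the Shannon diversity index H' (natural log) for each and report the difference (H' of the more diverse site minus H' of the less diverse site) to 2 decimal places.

The first survey: N=166, proportions 0.0904, 0.0843, 0.0422, 0.006, 0.0422, 0.0422, 0.0181, 0.6747, giving H' = 1.1951 (working shown to 4 dp, full precision carried).
The second survey: N=24, proportions 0.0417, 0.0833, 0.1667, 0.0417, 0.0417, 0.2083, 0.375, 0.0417, giving H' = 1.7300.
Difference = |1.1951 − 1.7300| = 0.5349, i.e. 0.53 to 2 decimal places.

0.53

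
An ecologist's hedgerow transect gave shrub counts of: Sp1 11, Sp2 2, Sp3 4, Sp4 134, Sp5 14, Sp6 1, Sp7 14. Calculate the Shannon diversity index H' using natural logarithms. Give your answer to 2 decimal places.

Total N = 11+2+4+134+14+1+14 = 180, so the proportions are 0.0611, 0.0111, 0.0222, 0.7444, 0.0778, 0.0056, 0.0778 (working shown to 4 dp, full precision carried).
Each pᵢ ln pᵢ term: 0.0611×(-2.7951)=-0.1708, 0.0111×(-4.4998)=-0.0500, 0.0222×(-3.8067)=-0.0846, 0.7444×(-0.2951)=-0.2197, 0.0778×(-2.5539)=-0.1986, 0.0056×(-5.1930)=-0.0288, 0.0778×(-2.5539)=-0.1986.
Sum = -0.9512, so H' = 0.95.

0.95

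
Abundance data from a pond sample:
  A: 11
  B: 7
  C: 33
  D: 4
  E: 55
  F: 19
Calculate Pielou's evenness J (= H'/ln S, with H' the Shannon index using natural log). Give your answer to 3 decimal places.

Total N = 11+7+33+4+55+19 = 129, so the proportions are 0.08527, 0.05426, 0.25581, 0.03101, 0.42636, 0.14729 (working shown to 5 dp, full precision carried).
H' = −Σ pᵢ ln pᵢ = −((-0.20993) + (-0.15812) + (-0.34875) + (-0.10771) + (-0.36346) + (-0.28211)) = 1.47008.
With S = 6 species, ln S = 1.79176, so J = 1.47008/1.79176 = 0.82047, i.e. 0.820 to 3 decimal places.

0.820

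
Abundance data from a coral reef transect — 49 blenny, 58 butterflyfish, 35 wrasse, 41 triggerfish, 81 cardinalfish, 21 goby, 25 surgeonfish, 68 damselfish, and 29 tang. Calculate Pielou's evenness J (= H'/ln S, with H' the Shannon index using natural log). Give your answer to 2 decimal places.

0.96

Total N = 49+58+35+41+81+21+25+68+29 = 407, so the proportions are 0.1204, 0.1425, 0.086, 0.1007, 0.199, 0.0516, 0.0614, 0.1671, 0.0713 (working shown to 4 dp, full precision carried).
H' = −Σ pᵢ ln pᵢ = −((-0.2549) + (-0.2777) + (-0.2110) + (-0.2312) + (-0.3213) + (-0.1529) + (-0.1714) + (-0.2990) + (-0.1882)) = 2.1075.
With S = 9 species, ln S = 2.1972, so J = 2.1075/2.1972 = 0.9592, i.e. 0.96 to 2 decimal places.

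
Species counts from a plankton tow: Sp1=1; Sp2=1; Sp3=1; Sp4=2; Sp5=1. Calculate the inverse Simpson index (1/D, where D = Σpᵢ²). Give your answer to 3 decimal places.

4.500

Total N = 1+1+1+2+1 = 6, so the proportions are 0.1666667, 0.1666667, 0.1666667, 0.3333333, 0.1666667 (working shown to 7 dp, full precision carried).
D = 0.1666667² + 0.1666667² + 0.1666667² + 0.3333333² + 0.1666667² = 0.0277778 + 0.0277778 + 0.0277778 + 0.1111111 + 0.0277778 = 0.2222222.
So 1/D = 4.50000, i.e. 4.500 to 3 decimal places.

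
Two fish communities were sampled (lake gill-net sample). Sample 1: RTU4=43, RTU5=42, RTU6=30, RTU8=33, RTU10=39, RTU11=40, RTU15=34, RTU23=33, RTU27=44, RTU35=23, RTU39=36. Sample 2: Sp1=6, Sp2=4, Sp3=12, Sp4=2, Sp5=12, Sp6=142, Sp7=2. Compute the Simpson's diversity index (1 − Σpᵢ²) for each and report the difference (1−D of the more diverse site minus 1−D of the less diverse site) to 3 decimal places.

0.540

Sample 1: N=397, proportions 0.1083123, 0.1057935, 0.0755668, 0.0831234, 0.0982368, 0.1007557, 0.0856423, 0.0831234, 0.1108312, 0.0579345, 0.0906801, giving 1−D = 0.9065472 (working shown to 7 dp, full precision carried).
Sample 2: N=180, proportions 0.0333333, 0.0222222, 0.0666667, 0.0111111, 0.0666667, 0.7888889, 0.0111111, giving 1−D = 0.3669136.
Difference = |0.9065472 − 0.3669136| = 0.5396336, i.e. 0.540 to 3 decimal places.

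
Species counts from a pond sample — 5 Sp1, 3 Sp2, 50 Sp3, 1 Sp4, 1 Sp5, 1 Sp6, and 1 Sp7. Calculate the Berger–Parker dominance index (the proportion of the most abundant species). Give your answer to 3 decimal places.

Total N = 5+3+50+1+1+1+1 = 62, so the proportions are 0.08065, 0.04839, 0.80645, 0.01613, 0.01613, 0.01613, 0.01613 (working shown to 5 dp, full precision carried).
The largest proportion is 0.80645, i.e. d = 0.806 to 3 decimal places.

0.806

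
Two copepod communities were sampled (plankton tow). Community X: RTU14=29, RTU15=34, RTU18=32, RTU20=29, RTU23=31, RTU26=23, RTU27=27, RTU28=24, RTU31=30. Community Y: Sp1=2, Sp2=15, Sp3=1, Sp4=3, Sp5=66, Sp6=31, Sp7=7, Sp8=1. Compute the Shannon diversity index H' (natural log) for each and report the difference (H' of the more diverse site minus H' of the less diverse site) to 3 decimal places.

Community X: N=259, proportions 0.11197, 0.13127, 0.12355, 0.11197, 0.11969, 0.0888, 0.10425, 0.09266, 0.11583, giving H' = 2.19015 (working shown to 5 dp, full precision carried).
Community Y: N=126, proportions 0.01587, 0.11905, 0.00794, 0.02381, 0.52381, 0.24603, 0.05556, 0.00794, giving H' = 1.32918.
Difference = |2.19015 − 1.32918| = 0.86097, i.e. 0.861 to 3 decimal places.

0.861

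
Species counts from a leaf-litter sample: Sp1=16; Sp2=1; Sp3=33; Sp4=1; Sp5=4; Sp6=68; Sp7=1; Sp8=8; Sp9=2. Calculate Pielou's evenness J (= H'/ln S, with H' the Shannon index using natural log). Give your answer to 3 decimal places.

0.632

Total N = 16+1+33+1+4+68+1+8+2 = 134, so the proportions are 0.1194, 0.00746, 0.24627, 0.00746, 0.02985, 0.50746, 0.00746, 0.0597, 0.01493 (working shown to 5 dp, full precision carried).
H' = −Σ pᵢ ln pᵢ = −((-0.25376) + (-0.03655) + (-0.34510) + (-0.03655) + (-0.10482) + (-0.34423) + (-0.03655) + (-0.16826) + (-0.06276)) = 1.38859.
With S = 9 species, ln S = 2.19722, so J = 1.38859/2.19722 = 0.63197, i.e. 0.632 to 3 decimal places.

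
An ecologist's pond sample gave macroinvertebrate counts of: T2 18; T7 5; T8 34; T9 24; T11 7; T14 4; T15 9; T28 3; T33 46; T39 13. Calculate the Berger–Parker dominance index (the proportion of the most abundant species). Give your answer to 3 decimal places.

Total N = 18+5+34+24+7+4+9+3+46+13 = 163, so the proportions are 0.11043, 0.03067, 0.20859, 0.14724, 0.04294, 0.02454, 0.05521, 0.0184, 0.28221, 0.07975 (working shown to 5 dp, full precision carried).
The largest proportion is 0.28221, i.e. d = 0.282 to 3 decimal places.

0.282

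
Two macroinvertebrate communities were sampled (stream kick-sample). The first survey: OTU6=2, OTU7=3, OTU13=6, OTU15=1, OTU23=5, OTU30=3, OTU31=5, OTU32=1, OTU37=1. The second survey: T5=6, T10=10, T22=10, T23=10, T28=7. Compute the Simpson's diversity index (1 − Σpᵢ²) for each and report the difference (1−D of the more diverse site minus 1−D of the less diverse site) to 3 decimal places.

0.056

The first survey: N=27, proportions 0.07407, 0.11111, 0.22222, 0.03704, 0.18519, 0.11111, 0.18519, 0.03704, 0.03704, giving 1−D = 0.84774 (working shown to 5 dp, full precision carried).
The second survey: N=43, proportions 0.13953, 0.23256, 0.23256, 0.23256, 0.16279, giving 1−D = 0.79178.
Difference = |0.84774 − 0.79178| = 0.05596, i.e. 0.056 to 3 decimal places.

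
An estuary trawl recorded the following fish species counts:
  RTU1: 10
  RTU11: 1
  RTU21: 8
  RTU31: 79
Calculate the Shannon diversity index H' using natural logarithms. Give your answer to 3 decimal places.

0.658

Total N = 10+1+8+79 = 98, so the proportions are 0.10204, 0.0102, 0.08163, 0.80612 (working shown to 5 dp, full precision carried).
Each pᵢ ln pᵢ term: 0.10204×(-2.28238)=-0.23290, 0.0102×(-4.58497)=-0.04679, 0.08163×(-2.50553)=-0.20453, 0.80612×(-0.21552)=-0.17374.
Sum = -0.65795, so H' = 0.658.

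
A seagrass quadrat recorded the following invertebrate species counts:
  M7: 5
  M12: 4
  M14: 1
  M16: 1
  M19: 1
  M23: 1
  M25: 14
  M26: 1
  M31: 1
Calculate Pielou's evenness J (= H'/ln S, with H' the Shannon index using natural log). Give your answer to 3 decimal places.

0.739

Total N = 5+4+1+1+1+1+14+1+1 = 29, so the proportions are 0.17241, 0.13793, 0.03448, 0.03448, 0.03448, 0.03448, 0.48276, 0.03448, 0.03448 (working shown to 5 dp, full precision carried).
H' = −Σ pᵢ ln pᵢ = −((-0.30308) + (-0.27324) + (-0.11611) + (-0.11611) + (-0.11611) + (-0.11611) + (-0.35156) + (-0.11611) + (-0.11611)) = 1.62457.
With S = 9 species, ln S = 2.19722, so J = 1.62457/2.19722 = 0.73937, i.e. 0.739 to 3 decimal places.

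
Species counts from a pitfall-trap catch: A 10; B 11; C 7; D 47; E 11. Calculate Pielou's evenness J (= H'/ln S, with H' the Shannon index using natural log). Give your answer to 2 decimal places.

0.81

Total N = 10+11+7+47+11 = 86, so the proportions are 0.1163, 0.1279, 0.0814, 0.5465, 0.1279 (working shown to 4 dp, full precision carried).
H' = −Σ pᵢ ln pᵢ = −((-0.2502) + (-0.2630) + (-0.2042) + (-0.3302) + (-0.2630)) = 1.3107.
With S = 5 species, ln S = 1.6094, so J = 1.3107/1.6094 = 0.8144, i.e. 0.81 to 2 decimal places.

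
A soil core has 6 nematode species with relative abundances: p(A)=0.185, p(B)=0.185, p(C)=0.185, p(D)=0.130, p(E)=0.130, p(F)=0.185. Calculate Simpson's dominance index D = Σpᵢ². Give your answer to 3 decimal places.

0.171

D = 0.185² + 0.185² + 0.185² + 0.13² + 0.13² + 0.185² = 0.03422 + 0.03422 + 0.03422 + 0.01690 + 0.01690 + 0.03422 = 0.17070 (working shown to 5 dp, full precision carried).
To 3 decimal places, D = 0.171.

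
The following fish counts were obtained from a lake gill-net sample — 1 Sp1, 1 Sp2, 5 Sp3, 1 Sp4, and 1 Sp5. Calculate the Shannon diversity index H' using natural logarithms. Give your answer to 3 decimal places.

Total N = 1+1+5+1+1 = 9, so the proportions are 0.11111, 0.11111, 0.55556, 0.11111, 0.11111 (working shown to 5 dp, full precision carried).
Each pᵢ ln pᵢ term: 0.11111×(-2.19722)=-0.24414, 0.11111×(-2.19722)=-0.24414, 0.55556×(-0.58779)=-0.32655, 0.11111×(-2.19722)=-0.24414, 0.11111×(-2.19722)=-0.24414.
Sum = -1.30309, so H' = 1.303.

1.303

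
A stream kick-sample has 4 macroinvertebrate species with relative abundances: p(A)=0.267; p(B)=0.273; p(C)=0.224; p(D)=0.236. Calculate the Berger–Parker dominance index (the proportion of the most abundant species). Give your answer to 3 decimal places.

0.273

The largest proportion is 0.273, i.e. d = 0.273 to 3 decimal places.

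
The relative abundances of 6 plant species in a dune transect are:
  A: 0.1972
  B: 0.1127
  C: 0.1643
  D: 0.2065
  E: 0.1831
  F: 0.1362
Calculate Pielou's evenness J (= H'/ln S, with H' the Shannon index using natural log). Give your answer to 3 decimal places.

0.988

H' = −Σ pᵢ ln pᵢ = −((-0.32016) + (-0.24603) + (-0.29674) + (-0.32574) + (-0.31085) + (-0.27153)) = 1.77105 (working shown to 5 dp, full precision carried).
With S = 6 species, ln S = 1.79176, so J = 1.77105/1.79176 = 0.98844, i.e. 0.988 to 3 decimal places.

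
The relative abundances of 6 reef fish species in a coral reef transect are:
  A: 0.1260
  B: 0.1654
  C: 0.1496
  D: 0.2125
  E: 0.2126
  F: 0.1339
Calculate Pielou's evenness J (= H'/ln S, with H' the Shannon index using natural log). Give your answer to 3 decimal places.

H' = −Σ pᵢ ln pᵢ = −((-0.26101) + (-0.29762) + (-0.28421) + (-0.32912) + (-0.32918) + (-0.26923)) = 1.77036 (working shown to 5 dp, full precision carried).
With S = 6 species, ln S = 1.79176, so J = 1.77036/1.79176 = 0.98806, i.e. 0.988 to 3 decimal places.

0.988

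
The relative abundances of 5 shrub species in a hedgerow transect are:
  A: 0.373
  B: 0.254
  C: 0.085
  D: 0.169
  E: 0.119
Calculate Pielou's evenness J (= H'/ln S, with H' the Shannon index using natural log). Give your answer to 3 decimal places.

0.919

H' = −Σ pᵢ ln pᵢ = −((-0.36784) + (-0.34809) + (-0.20953) + (-0.30046) + (-0.25331)) = 1.47923 (working shown to 5 dp, full precision carried).
With S = 5 species, ln S = 1.60944, so J = 1.47923/1.60944 = 0.91910, i.e. 0.919 to 3 decimal places.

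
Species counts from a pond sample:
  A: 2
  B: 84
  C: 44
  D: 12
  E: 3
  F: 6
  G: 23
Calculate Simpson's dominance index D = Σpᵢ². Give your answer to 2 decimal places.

Total N = 2+84+44+12+3+6+23 = 174, so the proportions are 0.0115, 0.4828, 0.2529, 0.069, 0.0172, 0.0345, 0.1322 (working shown to 4 dp, full precision carried).
D = 0.0115² + 0.4828² + 0.2529² + 0.069² + 0.0172² + 0.0345² + 0.1322² = 0.0001 + 0.2331 + 0.0639 + 0.0048 + 0.0003 + 0.0012 + 0.0175 = 0.3208.
To 2 decimal places, D = 0.32.

0.32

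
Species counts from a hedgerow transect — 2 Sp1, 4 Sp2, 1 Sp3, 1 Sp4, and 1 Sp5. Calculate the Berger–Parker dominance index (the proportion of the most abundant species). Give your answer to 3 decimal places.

0.444

Total N = 2+4+1+1+1 = 9, so the proportions are 0.22222, 0.44444, 0.11111, 0.11111, 0.11111 (working shown to 5 dp, full precision carried).
The largest proportion is 0.44444, i.e. d = 0.444 to 3 decimal places.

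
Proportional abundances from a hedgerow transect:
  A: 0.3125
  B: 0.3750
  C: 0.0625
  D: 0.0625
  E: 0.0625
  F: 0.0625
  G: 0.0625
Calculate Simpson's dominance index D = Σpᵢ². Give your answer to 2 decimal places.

0.26

D = 0.3125² + 0.375² + 0.0625² + 0.0625² + 0.0625² + 0.0625² + 0.0625² = 0.0977 + 0.1406 + 0.0039 + 0.0039 + 0.0039 + 0.0039 + 0.0039 = 0.2578 (working shown to 4 dp, full precision carried).
To 2 decimal places, D = 0.26.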